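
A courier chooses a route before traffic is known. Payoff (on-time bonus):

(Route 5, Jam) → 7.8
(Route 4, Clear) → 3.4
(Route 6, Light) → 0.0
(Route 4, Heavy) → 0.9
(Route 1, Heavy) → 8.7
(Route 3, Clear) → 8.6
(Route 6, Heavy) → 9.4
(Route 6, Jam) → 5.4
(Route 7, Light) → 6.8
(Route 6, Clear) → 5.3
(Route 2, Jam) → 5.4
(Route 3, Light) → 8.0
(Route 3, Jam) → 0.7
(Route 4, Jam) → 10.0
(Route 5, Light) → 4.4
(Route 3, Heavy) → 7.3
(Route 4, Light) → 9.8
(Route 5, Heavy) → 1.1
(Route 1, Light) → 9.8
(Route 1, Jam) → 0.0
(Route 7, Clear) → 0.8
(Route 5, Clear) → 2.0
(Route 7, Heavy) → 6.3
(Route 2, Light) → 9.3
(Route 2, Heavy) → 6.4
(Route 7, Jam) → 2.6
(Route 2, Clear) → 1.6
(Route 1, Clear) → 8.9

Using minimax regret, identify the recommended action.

Column bests: Clear=8.9, Light=9.8, Heavy=9.4, Jam=10.0.
Route 1 regrets: 0.0, 0.0, 0.7, 10.0 → max 10.0
Route 2 regrets: 7.3, 0.5, 3.0, 4.6 → max 7.3
Route 3 regrets: 0.3, 1.8, 2.1, 9.3 → max 9.3
Route 4 regrets: 5.5, 0.0, 8.5, 0.0 → max 8.5
Route 5 regrets: 6.9, 5.4, 8.3, 2.2 → max 8.3
Route 6 regrets: 3.6, 9.8, 0.0, 4.6 → max 9.8
Route 7 regrets: 8.1, 3.0, 3.1, 7.4 → max 8.1
Smallest max regret = 7.3 → Route 2.

Route 2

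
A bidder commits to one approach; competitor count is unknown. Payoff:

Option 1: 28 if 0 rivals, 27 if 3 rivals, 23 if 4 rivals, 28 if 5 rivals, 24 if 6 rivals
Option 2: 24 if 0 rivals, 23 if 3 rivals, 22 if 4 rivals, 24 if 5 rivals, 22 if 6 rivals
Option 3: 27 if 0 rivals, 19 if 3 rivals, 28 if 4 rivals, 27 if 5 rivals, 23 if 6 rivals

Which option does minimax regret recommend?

Option 1

Column bests: 0 rivals=28, 3 rivals=27, 4 rivals=28, 5 rivals=28, 6 rivals=24.
Option 1 regrets: 0, 0, 5, 0, 0 → max 5
Option 2 regrets: 4, 4, 6, 4, 2 → max 6
Option 3 regrets: 1, 8, 0, 1, 1 → max 8
Smallest max regret = 5 → Option 1.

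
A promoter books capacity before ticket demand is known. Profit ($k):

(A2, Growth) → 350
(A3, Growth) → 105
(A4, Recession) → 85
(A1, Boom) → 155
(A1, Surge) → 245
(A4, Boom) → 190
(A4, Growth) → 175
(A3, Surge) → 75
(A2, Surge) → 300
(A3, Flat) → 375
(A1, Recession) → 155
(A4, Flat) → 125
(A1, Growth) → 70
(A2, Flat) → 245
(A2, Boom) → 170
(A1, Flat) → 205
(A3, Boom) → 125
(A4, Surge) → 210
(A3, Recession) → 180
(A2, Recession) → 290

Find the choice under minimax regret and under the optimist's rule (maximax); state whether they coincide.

minimax regret → A2; maximax → A3 (disagree)

Column bests: Recession=290, Flat=375, Growth=350, Boom=190, Surge=300.
A1 regrets: 135, 170, 280, 35, 55 → max 280
A2 regrets: 0, 130, 0, 20, 0 → max 130
A3 regrets: 110, 0, 245, 65, 225 → max 245
A4 regrets: 205, 250, 175, 0, 90 → max 250
Smallest max regret = 130 → A2.
Row maxima: A1=245, A2=350, A3=375, A4=210
Best best-case = 375 → A3.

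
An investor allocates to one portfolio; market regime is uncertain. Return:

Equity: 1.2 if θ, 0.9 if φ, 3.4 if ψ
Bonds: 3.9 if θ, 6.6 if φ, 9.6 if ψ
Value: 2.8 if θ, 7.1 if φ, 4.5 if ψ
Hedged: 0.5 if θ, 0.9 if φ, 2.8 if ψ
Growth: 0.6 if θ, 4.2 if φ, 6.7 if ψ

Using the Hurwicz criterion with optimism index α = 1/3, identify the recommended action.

Equity: 1/3·3.4 + 2/3·0.9 = 26/15
Bonds: 1/3·9.6 + 2/3·3.9 = 5.8
Value: 1/3·7.1 + 2/3·2.8 = 127/30
Hedged: 1/3·2.8 + 2/3·0.5 = 19/15
Growth: 1/3·6.7 + 2/3·0.6 = 79/30
Highest Hurwicz score = 5.8 → Bonds.

Bonds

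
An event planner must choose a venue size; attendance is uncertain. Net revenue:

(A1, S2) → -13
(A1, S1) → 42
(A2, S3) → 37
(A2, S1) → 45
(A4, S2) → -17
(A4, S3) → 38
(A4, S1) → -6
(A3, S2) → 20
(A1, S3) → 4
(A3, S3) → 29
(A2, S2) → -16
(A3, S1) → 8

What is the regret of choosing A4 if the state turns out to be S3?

0

Best payoff under S3 is 38.
Regret = 38 − 38 = 0.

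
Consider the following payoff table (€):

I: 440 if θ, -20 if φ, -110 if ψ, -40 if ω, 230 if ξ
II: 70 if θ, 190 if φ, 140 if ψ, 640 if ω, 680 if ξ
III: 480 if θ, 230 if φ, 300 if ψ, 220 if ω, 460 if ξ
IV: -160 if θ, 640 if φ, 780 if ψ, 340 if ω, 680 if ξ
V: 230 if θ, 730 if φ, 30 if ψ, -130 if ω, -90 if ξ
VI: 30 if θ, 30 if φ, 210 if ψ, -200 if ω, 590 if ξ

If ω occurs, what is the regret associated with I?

Best payoff under ω is 640.
Regret = 640 − (-40) = 680.

680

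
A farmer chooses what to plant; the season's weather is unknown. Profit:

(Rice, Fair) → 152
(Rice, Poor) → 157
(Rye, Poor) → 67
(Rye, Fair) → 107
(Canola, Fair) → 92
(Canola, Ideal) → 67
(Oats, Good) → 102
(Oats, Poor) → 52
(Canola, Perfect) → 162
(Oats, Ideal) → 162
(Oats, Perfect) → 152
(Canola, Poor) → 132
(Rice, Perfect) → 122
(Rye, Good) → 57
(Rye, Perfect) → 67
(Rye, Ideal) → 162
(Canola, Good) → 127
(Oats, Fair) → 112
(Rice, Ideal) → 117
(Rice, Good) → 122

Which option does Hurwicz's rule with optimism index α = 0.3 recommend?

Rice

Canola: 0.3·162 + 0.7·67 = 95.5
Rice: 0.3·157 + 0.7·117 = 129
Rye: 0.3·162 + 0.7·57 = 88.5
Oats: 0.3·162 + 0.7·52 = 85
Highest Hurwicz score = 129 → Rice.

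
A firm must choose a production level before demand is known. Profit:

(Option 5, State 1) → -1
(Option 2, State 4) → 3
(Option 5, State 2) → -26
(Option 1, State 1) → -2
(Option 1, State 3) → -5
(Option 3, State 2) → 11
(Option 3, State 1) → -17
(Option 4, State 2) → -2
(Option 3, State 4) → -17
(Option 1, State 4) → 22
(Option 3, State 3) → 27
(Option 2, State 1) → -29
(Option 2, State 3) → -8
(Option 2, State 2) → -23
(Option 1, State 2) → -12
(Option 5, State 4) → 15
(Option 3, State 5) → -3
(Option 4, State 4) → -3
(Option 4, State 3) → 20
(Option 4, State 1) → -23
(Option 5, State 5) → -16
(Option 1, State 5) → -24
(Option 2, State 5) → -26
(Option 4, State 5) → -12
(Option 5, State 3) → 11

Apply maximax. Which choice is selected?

Option 3

Row maxima: Option 1=22, Option 2=3, Option 3=27, Option 4=20, Option 5=15
Best best-case = 27 → Option 3.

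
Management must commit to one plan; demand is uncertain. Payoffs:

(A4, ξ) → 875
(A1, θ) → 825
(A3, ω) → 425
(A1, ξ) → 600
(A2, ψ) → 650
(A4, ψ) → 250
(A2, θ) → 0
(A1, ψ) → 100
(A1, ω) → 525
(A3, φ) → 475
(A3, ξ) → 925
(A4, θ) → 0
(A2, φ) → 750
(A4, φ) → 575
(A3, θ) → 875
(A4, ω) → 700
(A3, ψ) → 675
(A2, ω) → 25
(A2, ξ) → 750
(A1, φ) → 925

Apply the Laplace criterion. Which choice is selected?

Row averages: A1=595, A2=435, A3=675, A4=480
Highest average = 675 → A3.

A3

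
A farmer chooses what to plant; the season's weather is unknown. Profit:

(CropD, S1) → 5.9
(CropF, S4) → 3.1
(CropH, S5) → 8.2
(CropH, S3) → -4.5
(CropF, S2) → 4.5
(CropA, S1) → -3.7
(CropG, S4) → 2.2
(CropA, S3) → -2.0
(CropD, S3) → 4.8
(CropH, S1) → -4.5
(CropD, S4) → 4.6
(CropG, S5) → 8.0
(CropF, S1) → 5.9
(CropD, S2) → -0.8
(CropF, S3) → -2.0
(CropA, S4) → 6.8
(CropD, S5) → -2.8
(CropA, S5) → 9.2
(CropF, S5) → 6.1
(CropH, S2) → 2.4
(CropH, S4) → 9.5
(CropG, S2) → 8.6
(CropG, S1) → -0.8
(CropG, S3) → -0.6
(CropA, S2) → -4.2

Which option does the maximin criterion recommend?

Row minima: CropH=-4.5, CropF=-2.0, CropD=-2.8, CropA=-4.2, CropG=-0.8
Best worst-case = -0.8 → CropG.

CropG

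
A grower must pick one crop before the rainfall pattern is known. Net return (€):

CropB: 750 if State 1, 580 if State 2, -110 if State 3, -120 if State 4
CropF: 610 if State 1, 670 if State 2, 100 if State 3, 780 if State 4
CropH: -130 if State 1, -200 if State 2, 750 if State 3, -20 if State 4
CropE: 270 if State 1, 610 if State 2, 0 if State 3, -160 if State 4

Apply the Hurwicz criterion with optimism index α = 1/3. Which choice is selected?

CropF

CropB: 1/3·750 + 2/3·(-120) = 170
CropF: 1/3·780 + 2/3·100 = 980/3
CropH: 1/3·750 + 2/3·(-200) = 350/3
CropE: 1/3·610 + 2/3·(-160) = 290/3
Highest Hurwicz score = 980/3 → CropF.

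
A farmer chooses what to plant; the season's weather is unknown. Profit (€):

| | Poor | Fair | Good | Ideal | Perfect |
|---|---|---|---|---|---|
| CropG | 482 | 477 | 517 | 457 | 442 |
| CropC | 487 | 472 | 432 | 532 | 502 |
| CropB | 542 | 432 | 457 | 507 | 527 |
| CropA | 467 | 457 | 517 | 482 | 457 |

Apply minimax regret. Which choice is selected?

CropB

Column bests: Poor=542, Fair=477, Good=517, Ideal=532, Perfect=527.
CropG regrets: 60, 0, 0, 75, 85 → max 85
CropC regrets: 55, 5, 85, 0, 25 → max 85
CropB regrets: 0, 45, 60, 25, 0 → max 60
CropA regrets: 75, 20, 0, 50, 70 → max 75
Smallest max regret = 60 → CropB.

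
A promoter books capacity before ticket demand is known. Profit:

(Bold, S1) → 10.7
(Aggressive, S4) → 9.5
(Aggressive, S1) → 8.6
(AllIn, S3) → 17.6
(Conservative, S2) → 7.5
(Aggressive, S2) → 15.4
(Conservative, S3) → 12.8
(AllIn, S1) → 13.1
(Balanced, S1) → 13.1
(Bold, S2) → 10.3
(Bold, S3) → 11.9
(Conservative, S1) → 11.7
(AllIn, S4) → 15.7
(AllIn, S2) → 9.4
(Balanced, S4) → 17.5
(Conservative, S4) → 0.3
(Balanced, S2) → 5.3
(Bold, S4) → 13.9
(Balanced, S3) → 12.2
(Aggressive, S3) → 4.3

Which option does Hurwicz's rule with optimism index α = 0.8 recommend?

Conservative: 0.8·12.8 + 0.2·0.3 = 10.3
Balanced: 0.8·17.5 + 0.2·5.3 = 15.06
Aggressive: 0.8·15.4 + 0.2·4.3 = 13.18
Bold: 0.8·13.9 + 0.2·10.3 = 13.18
AllIn: 0.8·17.6 + 0.2·9.4 = 15.96
Highest Hurwicz score = 15.96 → AllIn.

AllIn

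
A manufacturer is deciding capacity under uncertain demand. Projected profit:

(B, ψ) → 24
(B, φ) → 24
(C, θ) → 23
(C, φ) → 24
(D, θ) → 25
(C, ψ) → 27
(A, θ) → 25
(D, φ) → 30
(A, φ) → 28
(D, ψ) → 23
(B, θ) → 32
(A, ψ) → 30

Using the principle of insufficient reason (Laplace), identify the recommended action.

Row averages: A=83/3, B=80/3, C=74/3, D=26
Highest average = 83/3 → A.

A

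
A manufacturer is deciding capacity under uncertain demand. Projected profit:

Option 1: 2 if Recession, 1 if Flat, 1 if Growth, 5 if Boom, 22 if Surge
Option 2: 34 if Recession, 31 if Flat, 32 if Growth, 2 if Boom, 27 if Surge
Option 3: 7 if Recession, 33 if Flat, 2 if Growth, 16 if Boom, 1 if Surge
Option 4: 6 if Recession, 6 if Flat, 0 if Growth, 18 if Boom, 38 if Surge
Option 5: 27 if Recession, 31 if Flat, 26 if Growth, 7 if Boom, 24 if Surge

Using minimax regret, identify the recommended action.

Column bests: Recession=34, Flat=33, Growth=32, Boom=18, Surge=38.
Option 1 regrets: 32, 32, 31, 13, 16 → max 32
Option 2 regrets: 0, 2, 0, 16, 11 → max 16
Option 3 regrets: 27, 0, 30, 2, 37 → max 37
Option 4 regrets: 28, 27, 32, 0, 0 → max 32
Option 5 regrets: 7, 2, 6, 11, 14 → max 14
Smallest max regret = 14 → Option 5.

Option 5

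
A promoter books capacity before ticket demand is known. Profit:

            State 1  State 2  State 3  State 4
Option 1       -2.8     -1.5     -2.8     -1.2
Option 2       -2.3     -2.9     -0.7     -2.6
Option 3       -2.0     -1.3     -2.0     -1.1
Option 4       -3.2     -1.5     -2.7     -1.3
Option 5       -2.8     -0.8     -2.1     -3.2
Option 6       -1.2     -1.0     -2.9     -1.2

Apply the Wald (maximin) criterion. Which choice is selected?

Option 3

Row minima: Option 1=-2.8, Option 2=-2.9, Option 3=-2.0, Option 4=-3.2, Option 5=-3.2, Option 6=-2.9
Best worst-case = -2.0 → Option 3.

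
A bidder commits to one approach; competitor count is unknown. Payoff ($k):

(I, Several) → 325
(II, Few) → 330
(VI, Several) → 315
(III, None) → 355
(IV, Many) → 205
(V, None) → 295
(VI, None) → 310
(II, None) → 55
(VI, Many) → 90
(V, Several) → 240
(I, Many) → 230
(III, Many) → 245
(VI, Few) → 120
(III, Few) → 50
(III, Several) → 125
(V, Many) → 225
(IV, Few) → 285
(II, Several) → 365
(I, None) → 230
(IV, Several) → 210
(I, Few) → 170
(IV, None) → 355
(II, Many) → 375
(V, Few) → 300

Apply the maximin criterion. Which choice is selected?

Row minima: I=170, II=55, III=50, IV=205, V=225, VI=90
Best worst-case = 225 → V.

V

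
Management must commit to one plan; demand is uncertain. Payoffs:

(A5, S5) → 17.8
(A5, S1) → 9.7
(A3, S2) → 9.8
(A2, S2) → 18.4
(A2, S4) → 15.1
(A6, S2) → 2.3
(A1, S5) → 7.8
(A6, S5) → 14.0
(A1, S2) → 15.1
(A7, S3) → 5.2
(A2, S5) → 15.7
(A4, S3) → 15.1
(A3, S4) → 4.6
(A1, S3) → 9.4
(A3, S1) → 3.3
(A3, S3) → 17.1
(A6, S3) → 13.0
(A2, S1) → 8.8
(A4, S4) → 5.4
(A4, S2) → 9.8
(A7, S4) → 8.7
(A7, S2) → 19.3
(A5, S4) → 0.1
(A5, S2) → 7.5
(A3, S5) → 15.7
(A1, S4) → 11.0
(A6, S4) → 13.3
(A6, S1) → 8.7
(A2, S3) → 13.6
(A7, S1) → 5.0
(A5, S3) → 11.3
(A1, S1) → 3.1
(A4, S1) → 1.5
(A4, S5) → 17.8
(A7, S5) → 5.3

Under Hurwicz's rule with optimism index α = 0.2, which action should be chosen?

A2

A1: 0.2·15.1 + 0.8·3.1 = 5.5
A2: 0.2·18.4 + 0.8·8.8 = 10.72
A3: 0.2·17.1 + 0.8·3.3 = 6.06
A4: 0.2·17.8 + 0.8·1.5 = 4.76
A5: 0.2·17.8 + 0.8·0.1 = 3.64
A6: 0.2·14.0 + 0.8·2.3 = 4.64
A7: 0.2·19.3 + 0.8·5.0 = 7.86
Highest Hurwicz score = 10.72 → A2.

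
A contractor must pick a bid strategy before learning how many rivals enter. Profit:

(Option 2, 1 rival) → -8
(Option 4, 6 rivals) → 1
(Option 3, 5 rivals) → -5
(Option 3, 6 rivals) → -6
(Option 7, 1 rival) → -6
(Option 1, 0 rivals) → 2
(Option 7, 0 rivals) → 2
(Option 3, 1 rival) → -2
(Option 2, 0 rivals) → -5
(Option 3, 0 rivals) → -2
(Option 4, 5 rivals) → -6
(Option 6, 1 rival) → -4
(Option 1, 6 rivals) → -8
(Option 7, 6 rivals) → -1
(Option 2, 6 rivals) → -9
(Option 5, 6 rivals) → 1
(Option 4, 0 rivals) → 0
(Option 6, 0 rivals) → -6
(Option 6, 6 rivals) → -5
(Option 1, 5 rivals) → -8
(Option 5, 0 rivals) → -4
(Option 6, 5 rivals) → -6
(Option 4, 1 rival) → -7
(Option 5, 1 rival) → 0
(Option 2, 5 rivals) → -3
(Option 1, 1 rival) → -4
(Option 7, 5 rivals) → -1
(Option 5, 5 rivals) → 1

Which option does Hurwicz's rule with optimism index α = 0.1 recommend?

Option 5

Option 1: 0.1·2 + 0.9·(-8) = -7
Option 2: 0.1·(-3) + 0.9·(-9) = -8.4
Option 3: 0.1·(-2) + 0.9·(-6) = -5.6
Option 4: 0.1·1 + 0.9·(-7) = -6.2
Option 5: 0.1·1 + 0.9·(-4) = -3.5
Option 6: 0.1·(-4) + 0.9·(-6) = -5.8
Option 7: 0.1·2 + 0.9·(-6) = -5.2
Highest Hurwicz score = -3.5 → Option 5.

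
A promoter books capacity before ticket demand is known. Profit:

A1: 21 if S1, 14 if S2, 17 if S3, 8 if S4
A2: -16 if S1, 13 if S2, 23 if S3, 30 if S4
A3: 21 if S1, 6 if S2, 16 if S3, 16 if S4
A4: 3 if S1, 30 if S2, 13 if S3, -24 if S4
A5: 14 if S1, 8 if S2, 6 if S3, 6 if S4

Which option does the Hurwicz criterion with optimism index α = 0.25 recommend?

A1

A1: 0.25·21 + 0.75·8 = 11.25
A2: 0.25·30 + 0.75·(-16) = -4.5
A3: 0.25·21 + 0.75·6 = 9.75
A4: 0.25·30 + 0.75·(-24) = -10.5
A5: 0.25·14 + 0.75·6 = 8
Highest Hurwicz score = 11.25 → A1.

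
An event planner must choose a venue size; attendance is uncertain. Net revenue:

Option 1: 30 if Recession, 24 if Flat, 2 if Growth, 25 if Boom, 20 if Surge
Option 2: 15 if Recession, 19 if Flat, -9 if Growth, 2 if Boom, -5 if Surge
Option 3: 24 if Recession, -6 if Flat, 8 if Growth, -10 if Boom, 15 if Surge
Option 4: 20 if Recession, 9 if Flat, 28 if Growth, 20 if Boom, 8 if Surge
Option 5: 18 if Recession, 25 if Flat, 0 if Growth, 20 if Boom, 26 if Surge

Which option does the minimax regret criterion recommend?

Column bests: Recession=30, Flat=25, Growth=28, Boom=25, Surge=26.
Option 1 regrets: 0, 1, 26, 0, 6 → max 26
Option 2 regrets: 15, 6, 37, 23, 31 → max 37
Option 3 regrets: 6, 31, 20, 35, 11 → max 35
Option 4 regrets: 10, 16, 0, 5, 18 → max 18
Option 5 regrets: 12, 0, 28, 5, 0 → max 28
Smallest max regret = 18 → Option 4.

Option 4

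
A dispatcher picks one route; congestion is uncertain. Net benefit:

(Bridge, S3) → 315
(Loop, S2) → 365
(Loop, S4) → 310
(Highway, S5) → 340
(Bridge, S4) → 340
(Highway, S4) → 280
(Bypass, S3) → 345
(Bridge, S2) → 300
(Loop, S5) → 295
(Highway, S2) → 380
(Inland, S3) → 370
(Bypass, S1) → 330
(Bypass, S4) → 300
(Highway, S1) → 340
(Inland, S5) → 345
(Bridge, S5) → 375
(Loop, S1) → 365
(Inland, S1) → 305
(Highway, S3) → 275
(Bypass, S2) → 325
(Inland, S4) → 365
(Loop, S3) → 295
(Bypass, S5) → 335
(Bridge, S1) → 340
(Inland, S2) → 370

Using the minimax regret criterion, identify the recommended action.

Inland

Column bests: S1=365, S2=380, S3=370, S4=365, S5=375.
Loop regrets: 0, 15, 75, 55, 80 → max 80
Bridge regrets: 25, 80, 55, 25, 0 → max 80
Highway regrets: 25, 0, 95, 85, 35 → max 95
Bypass regrets: 35, 55, 25, 65, 40 → max 65
Inland regrets: 60, 10, 0, 0, 30 → max 60
Smallest max regret = 60 → Inland.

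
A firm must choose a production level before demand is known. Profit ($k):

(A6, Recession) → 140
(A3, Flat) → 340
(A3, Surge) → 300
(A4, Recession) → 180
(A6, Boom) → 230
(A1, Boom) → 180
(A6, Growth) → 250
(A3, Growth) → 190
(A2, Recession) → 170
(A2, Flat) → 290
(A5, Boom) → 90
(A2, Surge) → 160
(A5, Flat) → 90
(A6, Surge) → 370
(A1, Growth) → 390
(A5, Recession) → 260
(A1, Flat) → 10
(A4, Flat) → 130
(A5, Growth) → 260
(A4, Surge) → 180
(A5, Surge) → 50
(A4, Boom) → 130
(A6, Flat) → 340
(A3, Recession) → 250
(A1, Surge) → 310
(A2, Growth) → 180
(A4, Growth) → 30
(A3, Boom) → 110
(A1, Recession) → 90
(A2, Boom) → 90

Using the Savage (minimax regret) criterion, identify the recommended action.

A6

Column bests: Recession=260, Flat=340, Growth=390, Boom=230, Surge=370.
A1 regrets: 170, 330, 0, 50, 60 → max 330
A2 regrets: 90, 50, 210, 140, 210 → max 210
A3 regrets: 10, 0, 200, 120, 70 → max 200
A4 regrets: 80, 210, 360, 100, 190 → max 360
A5 regrets: 0, 250, 130, 140, 320 → max 320
A6 regrets: 120, 0, 140, 0, 0 → max 140
Smallest max regret = 140 → A6.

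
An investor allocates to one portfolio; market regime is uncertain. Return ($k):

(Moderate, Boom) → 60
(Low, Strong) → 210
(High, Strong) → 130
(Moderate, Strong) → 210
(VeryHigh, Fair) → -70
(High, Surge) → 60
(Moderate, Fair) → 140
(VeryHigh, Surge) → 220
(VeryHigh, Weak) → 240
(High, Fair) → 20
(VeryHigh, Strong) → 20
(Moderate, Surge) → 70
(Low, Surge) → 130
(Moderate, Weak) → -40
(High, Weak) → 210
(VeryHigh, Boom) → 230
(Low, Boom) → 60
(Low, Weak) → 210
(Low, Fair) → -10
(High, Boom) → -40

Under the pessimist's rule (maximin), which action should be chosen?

Row minima: Low=-10, Moderate=-40, High=-40, VeryHigh=-70
Best worst-case = -10 → Low.

Low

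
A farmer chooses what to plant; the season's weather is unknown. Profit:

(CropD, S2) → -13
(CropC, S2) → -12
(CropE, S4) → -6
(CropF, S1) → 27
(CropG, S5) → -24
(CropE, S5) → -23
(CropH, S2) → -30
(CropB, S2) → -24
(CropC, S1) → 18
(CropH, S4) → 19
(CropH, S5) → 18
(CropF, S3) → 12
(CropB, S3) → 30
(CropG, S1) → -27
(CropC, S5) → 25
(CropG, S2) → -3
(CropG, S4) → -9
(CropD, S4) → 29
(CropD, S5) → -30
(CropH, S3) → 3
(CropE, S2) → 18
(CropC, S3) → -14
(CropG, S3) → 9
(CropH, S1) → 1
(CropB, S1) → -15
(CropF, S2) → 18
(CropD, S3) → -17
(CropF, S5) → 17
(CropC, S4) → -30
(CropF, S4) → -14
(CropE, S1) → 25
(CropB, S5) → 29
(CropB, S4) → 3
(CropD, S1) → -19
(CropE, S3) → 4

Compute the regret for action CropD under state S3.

47

Best payoff under S3 is 30.
Regret = 30 − (-17) = 47.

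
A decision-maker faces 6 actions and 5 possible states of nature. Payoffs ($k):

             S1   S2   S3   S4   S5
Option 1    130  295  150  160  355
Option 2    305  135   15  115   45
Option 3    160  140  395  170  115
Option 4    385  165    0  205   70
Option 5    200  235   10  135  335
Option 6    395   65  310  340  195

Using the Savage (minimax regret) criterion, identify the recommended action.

Column bests: S1=395, S2=295, S3=395, S4=340, S5=355.
Option 1 regrets: 265, 0, 245, 180, 0 → max 265
Option 2 regrets: 90, 160, 380, 225, 310 → max 380
Option 3 regrets: 235, 155, 0, 170, 240 → max 240
Option 4 regrets: 10, 130, 395, 135, 285 → max 395
Option 5 regrets: 195, 60, 385, 205, 20 → max 385
Option 6 regrets: 0, 230, 85, 0, 160 → max 230
Smallest max regret = 230 → Option 6.

Option 6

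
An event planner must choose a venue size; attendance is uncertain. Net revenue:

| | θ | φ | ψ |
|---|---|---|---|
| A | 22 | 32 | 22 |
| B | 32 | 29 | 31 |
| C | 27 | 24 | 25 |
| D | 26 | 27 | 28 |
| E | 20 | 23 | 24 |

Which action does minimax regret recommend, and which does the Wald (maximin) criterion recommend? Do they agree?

minimax regret → B; maximin → B (agree)

Column bests: θ=32, φ=32, ψ=31.
A regrets: 10, 0, 9 → max 10
B regrets: 0, 3, 0 → max 3
C regrets: 5, 8, 6 → max 8
D regrets: 6, 5, 3 → max 6
E regrets: 12, 9, 7 → max 12
Smallest max regret = 3 → B.
Row minima: A=22, B=29, C=24, D=26, E=20
Best worst-case = 29 → B.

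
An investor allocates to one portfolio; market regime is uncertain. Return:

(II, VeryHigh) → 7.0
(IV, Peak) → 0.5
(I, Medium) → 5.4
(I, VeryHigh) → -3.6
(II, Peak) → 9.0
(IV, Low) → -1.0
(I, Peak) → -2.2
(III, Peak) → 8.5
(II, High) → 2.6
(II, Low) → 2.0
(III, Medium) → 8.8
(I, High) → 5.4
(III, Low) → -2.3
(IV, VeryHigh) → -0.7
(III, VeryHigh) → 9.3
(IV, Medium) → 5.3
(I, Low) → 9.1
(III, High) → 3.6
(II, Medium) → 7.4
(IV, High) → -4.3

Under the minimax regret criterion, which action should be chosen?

Column bests: Low=9.1, Medium=8.8, High=5.4, VeryHigh=9.3, Peak=9.0.
I regrets: 0.0, 3.4, 0.0, 12.9, 11.2 → max 12.9
II regrets: 7.1, 1.4, 2.8, 2.3, 0.0 → max 7.1
III regrets: 11.4, 0.0, 1.8, 0.0, 0.5 → max 11.4
IV regrets: 10.1, 3.5, 9.7, 10.0, 8.5 → max 10.1
Smallest max regret = 7.1 → II.

II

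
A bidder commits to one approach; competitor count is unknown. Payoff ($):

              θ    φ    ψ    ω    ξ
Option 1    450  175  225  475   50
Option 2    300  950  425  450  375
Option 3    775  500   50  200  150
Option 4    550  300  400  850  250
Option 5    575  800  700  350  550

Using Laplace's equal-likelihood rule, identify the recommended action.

Row averages: Option 1=275, Option 2=500, Option 3=335, Option 4=470, Option 5=595
Highest average = 595 → Option 5.

Option 5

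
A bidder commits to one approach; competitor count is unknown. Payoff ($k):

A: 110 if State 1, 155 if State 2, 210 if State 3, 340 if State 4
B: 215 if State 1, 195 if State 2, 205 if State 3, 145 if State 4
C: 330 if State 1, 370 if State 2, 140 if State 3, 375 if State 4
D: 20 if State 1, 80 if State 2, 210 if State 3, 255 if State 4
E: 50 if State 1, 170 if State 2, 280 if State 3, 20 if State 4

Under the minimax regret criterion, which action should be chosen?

Column bests: State 1=330, State 2=370, State 3=280, State 4=375.
A regrets: 220, 215, 70, 35 → max 220
B regrets: 115, 175, 75, 230 → max 230
C regrets: 0, 0, 140, 0 → max 140
D regrets: 310, 290, 70, 120 → max 310
E regrets: 280, 200, 0, 355 → max 355
Smallest max regret = 140 → C.

C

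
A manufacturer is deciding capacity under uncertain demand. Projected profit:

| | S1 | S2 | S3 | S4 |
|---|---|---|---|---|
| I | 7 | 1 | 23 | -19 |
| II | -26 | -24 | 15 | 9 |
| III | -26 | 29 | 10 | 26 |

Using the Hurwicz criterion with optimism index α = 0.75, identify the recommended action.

I: 0.75·23 + 0.25·(-19) = 12.5
II: 0.75·15 + 0.25·(-26) = 4.75
III: 0.75·29 + 0.25·(-26) = 15.25
Highest Hurwicz score = 15.25 → III.

III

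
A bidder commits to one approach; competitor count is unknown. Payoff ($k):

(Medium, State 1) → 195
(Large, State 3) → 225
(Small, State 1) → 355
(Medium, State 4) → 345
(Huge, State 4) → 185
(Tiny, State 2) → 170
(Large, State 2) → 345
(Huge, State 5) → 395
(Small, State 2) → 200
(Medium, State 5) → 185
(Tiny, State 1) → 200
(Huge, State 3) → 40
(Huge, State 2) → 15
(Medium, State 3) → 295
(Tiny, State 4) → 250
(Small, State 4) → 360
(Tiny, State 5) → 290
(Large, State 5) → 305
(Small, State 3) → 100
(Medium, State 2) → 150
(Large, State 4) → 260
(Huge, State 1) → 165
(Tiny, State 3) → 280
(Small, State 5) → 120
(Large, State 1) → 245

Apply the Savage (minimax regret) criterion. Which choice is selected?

Large

Column bests: State 1=355, State 2=345, State 3=295, State 4=360, State 5=395.
Tiny regrets: 155, 175, 15, 110, 105 → max 175
Small regrets: 0, 145, 195, 0, 275 → max 275
Medium regrets: 160, 195, 0, 15, 210 → max 210
Large regrets: 110, 0, 70, 100, 90 → max 110
Huge regrets: 190, 330, 255, 175, 0 → max 330
Smallest max regret = 110 → Large.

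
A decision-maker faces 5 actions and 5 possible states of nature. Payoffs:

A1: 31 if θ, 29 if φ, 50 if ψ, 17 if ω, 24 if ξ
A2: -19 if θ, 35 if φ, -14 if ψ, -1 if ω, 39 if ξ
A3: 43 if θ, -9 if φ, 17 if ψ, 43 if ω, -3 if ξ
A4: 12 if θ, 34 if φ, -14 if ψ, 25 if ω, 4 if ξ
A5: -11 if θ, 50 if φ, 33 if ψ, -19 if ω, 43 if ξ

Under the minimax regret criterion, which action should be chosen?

Column bests: θ=43, φ=50, ψ=50, ω=43, ξ=43.
A1 regrets: 12, 21, 0, 26, 19 → max 26
A2 regrets: 62, 15, 64, 44, 4 → max 64
A3 regrets: 0, 59, 33, 0, 46 → max 59
A4 regrets: 31, 16, 64, 18, 39 → max 64
A5 regrets: 54, 0, 17, 62, 0 → max 62
Smallest max regret = 26 → A1.

A1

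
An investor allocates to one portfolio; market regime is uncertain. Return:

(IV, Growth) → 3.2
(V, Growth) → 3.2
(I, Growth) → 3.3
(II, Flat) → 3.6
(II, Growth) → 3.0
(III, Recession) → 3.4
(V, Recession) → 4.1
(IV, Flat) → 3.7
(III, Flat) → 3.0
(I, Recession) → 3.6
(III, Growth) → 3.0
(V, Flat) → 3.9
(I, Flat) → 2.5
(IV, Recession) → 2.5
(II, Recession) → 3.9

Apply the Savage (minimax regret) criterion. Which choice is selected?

Column bests: Recession=4.1, Flat=3.9, Growth=3.3.
I regrets: 0.5, 1.4, 0.0 → max 1.4
II regrets: 0.2, 0.3, 0.3 → max 0.3
III regrets: 0.7, 0.9, 0.3 → max 0.9
IV regrets: 1.6, 0.2, 0.1 → max 1.6
V regrets: 0.0, 0.0, 0.1 → max 0.1
Smallest max regret = 0.1 → V.

V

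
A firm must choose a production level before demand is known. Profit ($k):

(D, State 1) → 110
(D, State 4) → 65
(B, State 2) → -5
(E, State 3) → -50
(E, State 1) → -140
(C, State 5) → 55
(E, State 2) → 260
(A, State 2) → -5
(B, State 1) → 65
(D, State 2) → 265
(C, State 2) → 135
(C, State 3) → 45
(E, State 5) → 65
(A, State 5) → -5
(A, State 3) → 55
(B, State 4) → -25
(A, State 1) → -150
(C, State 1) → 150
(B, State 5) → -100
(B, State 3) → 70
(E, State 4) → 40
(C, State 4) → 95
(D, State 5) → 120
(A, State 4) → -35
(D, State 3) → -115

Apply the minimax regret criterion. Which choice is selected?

Column bests: State 1=150, State 2=265, State 3=70, State 4=95, State 5=120.
A regrets: 300, 270, 15, 130, 125 → max 300
B regrets: 85, 270, 0, 120, 220 → max 270
C regrets: 0, 130, 25, 0, 65 → max 130
D regrets: 40, 0, 185, 30, 0 → max 185
E regrets: 290, 5, 120, 55, 55 → max 290
Smallest max regret = 130 → C.

C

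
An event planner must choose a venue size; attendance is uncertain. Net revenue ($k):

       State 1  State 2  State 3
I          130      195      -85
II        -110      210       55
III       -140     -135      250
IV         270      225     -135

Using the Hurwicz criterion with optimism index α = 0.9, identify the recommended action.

I: 0.9·195 + 0.1·(-85) = 167
II: 0.9·210 + 0.1·(-110) = 178
III: 0.9·250 + 0.1·(-140) = 211
IV: 0.9·270 + 0.1·(-135) = 229.5
Highest Hurwicz score = 229.5 → IV.

IV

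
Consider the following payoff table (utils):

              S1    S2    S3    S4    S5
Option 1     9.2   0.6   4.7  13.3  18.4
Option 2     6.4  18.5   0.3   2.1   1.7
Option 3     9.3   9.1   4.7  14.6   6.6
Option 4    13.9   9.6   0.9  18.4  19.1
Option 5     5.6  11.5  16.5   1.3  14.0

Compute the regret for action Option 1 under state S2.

Best payoff under S2 is 18.5.
Regret = 18.5 − 0.6 = 17.9.

17.9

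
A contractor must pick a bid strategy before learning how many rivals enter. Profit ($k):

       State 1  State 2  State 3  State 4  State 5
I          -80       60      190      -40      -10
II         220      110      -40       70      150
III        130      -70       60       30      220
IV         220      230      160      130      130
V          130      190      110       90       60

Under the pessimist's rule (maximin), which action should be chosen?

IV

Row minima: I=-80, II=-40, III=-70, IV=130, V=60
Best worst-case = 130 → IV.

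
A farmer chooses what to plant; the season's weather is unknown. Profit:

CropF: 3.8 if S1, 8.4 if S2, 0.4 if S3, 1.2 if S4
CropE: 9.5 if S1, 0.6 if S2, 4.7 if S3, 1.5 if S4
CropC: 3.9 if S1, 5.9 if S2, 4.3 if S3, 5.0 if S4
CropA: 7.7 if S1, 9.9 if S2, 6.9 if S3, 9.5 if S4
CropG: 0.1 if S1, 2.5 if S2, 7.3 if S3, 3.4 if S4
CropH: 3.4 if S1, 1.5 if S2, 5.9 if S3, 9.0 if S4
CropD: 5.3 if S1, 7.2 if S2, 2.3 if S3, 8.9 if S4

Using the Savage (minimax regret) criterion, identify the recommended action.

CropA

Column bests: S1=9.5, S2=9.9, S3=7.3, S4=9.5.
CropF regrets: 5.7, 1.5, 6.9, 8.3 → max 8.3
CropE regrets: 0.0, 9.3, 2.6, 8.0 → max 9.3
CropC regrets: 5.6, 4.0, 3.0, 4.5 → max 5.6
CropA regrets: 1.8, 0.0, 0.4, 0.0 → max 1.8
CropG regrets: 9.4, 7.4, 0.0, 6.1 → max 9.4
CropH regrets: 6.1, 8.4, 1.4, 0.5 → max 8.4
CropD regrets: 4.2, 2.7, 5.0, 0.6 → max 5.0
Smallest max regret = 1.8 → CropA.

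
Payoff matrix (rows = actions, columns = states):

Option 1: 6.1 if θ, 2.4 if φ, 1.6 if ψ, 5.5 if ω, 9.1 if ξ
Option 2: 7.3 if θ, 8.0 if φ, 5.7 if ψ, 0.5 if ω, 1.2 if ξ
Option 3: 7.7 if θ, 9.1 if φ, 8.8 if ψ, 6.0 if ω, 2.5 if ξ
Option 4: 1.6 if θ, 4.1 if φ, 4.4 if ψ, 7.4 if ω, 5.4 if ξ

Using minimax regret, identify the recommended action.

Option 4

Column bests: θ=7.7, φ=9.1, ψ=8.8, ω=7.4, ξ=9.1.
Option 1 regrets: 1.6, 6.7, 7.2, 1.9, 0.0 → max 7.2
Option 2 regrets: 0.4, 1.1, 3.1, 6.9, 7.9 → max 7.9
Option 3 regrets: 0.0, 0.0, 0.0, 1.4, 6.6 → max 6.6
Option 4 regrets: 6.1, 5.0, 4.4, 0.0, 3.7 → max 6.1
Smallest max regret = 6.1 → Option 4.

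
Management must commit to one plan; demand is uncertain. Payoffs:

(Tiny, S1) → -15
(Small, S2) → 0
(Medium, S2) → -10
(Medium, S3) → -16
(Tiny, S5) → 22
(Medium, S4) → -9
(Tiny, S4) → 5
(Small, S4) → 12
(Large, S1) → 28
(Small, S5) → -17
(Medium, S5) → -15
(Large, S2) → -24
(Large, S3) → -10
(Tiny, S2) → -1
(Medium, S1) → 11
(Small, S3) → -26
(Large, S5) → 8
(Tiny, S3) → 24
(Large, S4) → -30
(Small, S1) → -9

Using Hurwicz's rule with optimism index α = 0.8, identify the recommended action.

Tiny: 0.8·24 + 0.2·(-15) = 16.2
Small: 0.8·12 + 0.2·(-26) = 4.4
Medium: 0.8·11 + 0.2·(-16) = 5.6
Large: 0.8·28 + 0.2·(-30) = 16.4
Highest Hurwicz score = 16.4 → Large.

Large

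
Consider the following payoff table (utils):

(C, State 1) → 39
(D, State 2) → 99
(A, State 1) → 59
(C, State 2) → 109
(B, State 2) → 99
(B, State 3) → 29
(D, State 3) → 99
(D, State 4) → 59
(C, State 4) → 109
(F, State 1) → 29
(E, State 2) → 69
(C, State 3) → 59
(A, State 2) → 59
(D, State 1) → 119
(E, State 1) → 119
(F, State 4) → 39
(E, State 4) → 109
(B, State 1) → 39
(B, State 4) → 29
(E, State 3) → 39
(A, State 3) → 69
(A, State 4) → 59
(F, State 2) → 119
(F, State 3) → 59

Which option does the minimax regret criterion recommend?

D

Column bests: State 1=119, State 2=119, State 3=99, State 4=109.
A regrets: 60, 60, 30, 50 → max 60
B regrets: 80, 20, 70, 80 → max 80
C regrets: 80, 10, 40, 0 → max 80
D regrets: 0, 20, 0, 50 → max 50
E regrets: 0, 50, 60, 0 → max 60
F regrets: 90, 0, 40, 70 → max 90
Smallest max regret = 50 → D.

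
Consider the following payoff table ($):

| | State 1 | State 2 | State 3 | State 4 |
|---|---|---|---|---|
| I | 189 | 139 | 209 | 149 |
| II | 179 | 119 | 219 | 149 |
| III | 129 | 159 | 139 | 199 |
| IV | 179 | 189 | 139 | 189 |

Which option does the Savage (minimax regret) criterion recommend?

I

Column bests: State 1=189, State 2=189, State 3=219, State 4=199.
I regrets: 0, 50, 10, 50 → max 50
II regrets: 10, 70, 0, 50 → max 70
III regrets: 60, 30, 80, 0 → max 80
IV regrets: 10, 0, 80, 10 → max 80
Smallest max regret = 50 → I.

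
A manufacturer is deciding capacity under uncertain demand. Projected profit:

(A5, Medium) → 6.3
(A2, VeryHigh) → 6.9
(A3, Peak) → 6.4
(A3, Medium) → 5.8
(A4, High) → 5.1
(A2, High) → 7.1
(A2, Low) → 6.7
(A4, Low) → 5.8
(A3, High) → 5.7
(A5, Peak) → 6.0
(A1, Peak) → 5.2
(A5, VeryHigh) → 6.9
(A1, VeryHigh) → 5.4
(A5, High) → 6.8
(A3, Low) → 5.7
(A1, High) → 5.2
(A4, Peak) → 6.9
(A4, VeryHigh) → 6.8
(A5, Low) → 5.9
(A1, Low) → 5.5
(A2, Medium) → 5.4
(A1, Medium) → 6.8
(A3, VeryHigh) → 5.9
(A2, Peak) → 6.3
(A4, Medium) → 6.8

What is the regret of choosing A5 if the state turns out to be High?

Best payoff under High is 7.1.
Regret = 7.1 − 6.8 = 0.3.

0.3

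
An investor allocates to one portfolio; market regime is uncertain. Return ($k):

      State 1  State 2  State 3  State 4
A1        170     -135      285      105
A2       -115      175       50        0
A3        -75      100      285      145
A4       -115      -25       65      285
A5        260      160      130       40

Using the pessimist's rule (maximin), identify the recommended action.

A5

Row minima: A1=-135, A2=-115, A3=-75, A4=-115, A5=40
Best worst-case = 40 → A5.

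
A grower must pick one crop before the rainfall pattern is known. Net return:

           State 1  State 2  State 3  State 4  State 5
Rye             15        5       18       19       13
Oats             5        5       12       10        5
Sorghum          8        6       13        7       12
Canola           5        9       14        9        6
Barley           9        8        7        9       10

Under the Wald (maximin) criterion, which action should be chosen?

Row minima: Rye=5, Oats=5, Sorghum=6, Canola=5, Barley=7
Best worst-case = 7 → Barley.

Barley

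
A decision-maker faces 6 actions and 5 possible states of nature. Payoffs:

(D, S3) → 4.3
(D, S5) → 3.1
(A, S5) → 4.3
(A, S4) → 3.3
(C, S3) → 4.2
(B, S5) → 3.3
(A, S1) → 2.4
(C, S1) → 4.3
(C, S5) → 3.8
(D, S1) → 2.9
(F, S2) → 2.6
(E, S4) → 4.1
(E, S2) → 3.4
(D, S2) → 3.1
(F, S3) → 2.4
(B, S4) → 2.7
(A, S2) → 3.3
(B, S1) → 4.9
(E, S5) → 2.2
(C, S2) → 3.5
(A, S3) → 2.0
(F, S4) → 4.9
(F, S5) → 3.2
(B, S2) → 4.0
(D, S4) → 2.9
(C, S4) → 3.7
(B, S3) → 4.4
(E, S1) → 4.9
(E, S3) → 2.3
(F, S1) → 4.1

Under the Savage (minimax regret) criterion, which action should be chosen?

C

Column bests: S1=4.9, S2=4.0, S3=4.4, S4=4.9, S5=4.3.
A regrets: 2.5, 0.7, 2.4, 1.6, 0.0 → max 2.5
B regrets: 0.0, 0.0, 0.0, 2.2, 1.0 → max 2.2
C regrets: 0.6, 0.5, 0.2, 1.2, 0.5 → max 1.2
D regrets: 2.0, 0.9, 0.1, 2.0, 1.2 → max 2.0
E regrets: 0.0, 0.6, 2.1, 0.8, 2.1 → max 2.1
F regrets: 0.8, 1.4, 2.0, 0.0, 1.1 → max 2.0
Smallest max regret = 1.2 → C.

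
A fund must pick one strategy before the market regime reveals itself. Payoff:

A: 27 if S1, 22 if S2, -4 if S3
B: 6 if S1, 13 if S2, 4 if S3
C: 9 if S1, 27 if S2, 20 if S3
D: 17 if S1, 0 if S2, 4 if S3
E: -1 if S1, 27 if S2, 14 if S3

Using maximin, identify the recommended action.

Row minima: A=-4, B=4, C=9, D=0, E=-1
Best worst-case = 9 → C.

C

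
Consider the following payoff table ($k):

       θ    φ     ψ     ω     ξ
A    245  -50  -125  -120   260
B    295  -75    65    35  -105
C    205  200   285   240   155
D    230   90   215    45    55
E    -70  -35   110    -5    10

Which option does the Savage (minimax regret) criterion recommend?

C

Column bests: θ=295, φ=200, ψ=285, ω=240, ξ=260.
A regrets: 50, 250, 410, 360, 0 → max 410
B regrets: 0, 275, 220, 205, 365 → max 365
C regrets: 90, 0, 0, 0, 105 → max 105
D regrets: 65, 110, 70, 195, 205 → max 205
E regrets: 365, 235, 175, 245, 250 → max 365
Smallest max regret = 105 → C.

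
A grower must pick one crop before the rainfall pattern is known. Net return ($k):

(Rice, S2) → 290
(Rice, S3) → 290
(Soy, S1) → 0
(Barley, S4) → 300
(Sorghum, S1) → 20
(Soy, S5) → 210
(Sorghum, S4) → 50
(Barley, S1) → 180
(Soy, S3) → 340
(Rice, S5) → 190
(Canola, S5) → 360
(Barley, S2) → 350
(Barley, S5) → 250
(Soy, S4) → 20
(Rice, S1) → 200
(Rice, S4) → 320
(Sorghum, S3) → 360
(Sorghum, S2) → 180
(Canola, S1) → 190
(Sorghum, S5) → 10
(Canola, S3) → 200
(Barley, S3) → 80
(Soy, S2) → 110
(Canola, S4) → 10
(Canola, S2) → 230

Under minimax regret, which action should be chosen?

Rice

Column bests: S1=200, S2=350, S3=360, S4=320, S5=360.
Barley regrets: 20, 0, 280, 20, 110 → max 280
Rice regrets: 0, 60, 70, 0, 170 → max 170
Canola regrets: 10, 120, 160, 310, 0 → max 310
Soy regrets: 200, 240, 20, 300, 150 → max 300
Sorghum regrets: 180, 170, 0, 270, 350 → max 350
Smallest max regret = 170 → Rice.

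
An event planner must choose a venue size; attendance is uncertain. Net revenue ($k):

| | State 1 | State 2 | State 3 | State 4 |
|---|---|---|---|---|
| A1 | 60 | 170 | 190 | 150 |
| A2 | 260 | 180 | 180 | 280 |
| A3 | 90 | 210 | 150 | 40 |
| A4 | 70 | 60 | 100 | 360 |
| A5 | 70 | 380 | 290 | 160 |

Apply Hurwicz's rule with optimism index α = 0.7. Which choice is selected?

A1: 0.7·190 + 0.3·60 = 151
A2: 0.7·280 + 0.3·180 = 250
A3: 0.7·210 + 0.3·40 = 159
A4: 0.7·360 + 0.3·60 = 270
A5: 0.7·380 + 0.3·70 = 287
Highest Hurwicz score = 287 → A5.

A5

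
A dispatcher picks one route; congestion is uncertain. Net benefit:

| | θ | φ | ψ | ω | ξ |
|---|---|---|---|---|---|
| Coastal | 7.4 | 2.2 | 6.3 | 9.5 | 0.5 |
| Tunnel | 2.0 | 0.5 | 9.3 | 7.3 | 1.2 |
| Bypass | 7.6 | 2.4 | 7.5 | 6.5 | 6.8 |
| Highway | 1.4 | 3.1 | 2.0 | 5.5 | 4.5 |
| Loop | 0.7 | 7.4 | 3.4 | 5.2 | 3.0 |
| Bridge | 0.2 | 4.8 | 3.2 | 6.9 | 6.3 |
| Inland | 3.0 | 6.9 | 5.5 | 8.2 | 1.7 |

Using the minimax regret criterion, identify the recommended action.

Bypass

Column bests: θ=7.6, φ=7.4, ψ=9.3, ω=9.5, ξ=6.8.
Coastal regrets: 0.2, 5.2, 3.0, 0.0, 6.3 → max 6.3
Tunnel regrets: 5.6, 6.9, 0.0, 2.2, 5.6 → max 6.9
Bypass regrets: 0.0, 5.0, 1.8, 3.0, 0.0 → max 5.0
Highway regrets: 6.2, 4.3, 7.3, 4.0, 2.3 → max 7.3
Loop regrets: 6.9, 0.0, 5.9, 4.3, 3.8 → max 6.9
Bridge regrets: 7.4, 2.6, 6.1, 2.6, 0.5 → max 7.4
Inland regrets: 4.6, 0.5, 3.8, 1.3, 5.1 → max 5.1
Smallest max regret = 5.0 → Bypass.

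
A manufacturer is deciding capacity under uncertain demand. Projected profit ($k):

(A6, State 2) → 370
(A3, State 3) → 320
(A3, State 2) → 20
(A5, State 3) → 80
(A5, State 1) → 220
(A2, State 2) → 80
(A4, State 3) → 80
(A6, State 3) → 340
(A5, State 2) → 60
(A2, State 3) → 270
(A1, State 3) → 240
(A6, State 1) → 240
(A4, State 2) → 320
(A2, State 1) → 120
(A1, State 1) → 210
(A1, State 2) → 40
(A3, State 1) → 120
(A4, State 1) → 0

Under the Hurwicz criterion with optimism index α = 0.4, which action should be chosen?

A6

A1: 0.4·240 + 0.6·40 = 120
A2: 0.4·270 + 0.6·80 = 156
A3: 0.4·320 + 0.6·20 = 140
A4: 0.4·320 + 0.6·0 = 128
A5: 0.4·220 + 0.6·60 = 124
A6: 0.4·370 + 0.6·240 = 292
Highest Hurwicz score = 292 → A6.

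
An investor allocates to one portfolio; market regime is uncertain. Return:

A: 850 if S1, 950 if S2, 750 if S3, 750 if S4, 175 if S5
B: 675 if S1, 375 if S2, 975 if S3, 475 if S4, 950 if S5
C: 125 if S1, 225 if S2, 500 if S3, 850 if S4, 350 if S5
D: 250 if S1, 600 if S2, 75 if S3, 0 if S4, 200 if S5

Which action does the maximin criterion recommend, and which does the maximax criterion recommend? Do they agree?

Row minima: A=175, B=375, C=125, D=0
Best worst-case = 375 → B.
Row maxima: A=950, B=975, C=850, D=600
Best best-case = 975 → B.

maximin → B; maximax → B (agree)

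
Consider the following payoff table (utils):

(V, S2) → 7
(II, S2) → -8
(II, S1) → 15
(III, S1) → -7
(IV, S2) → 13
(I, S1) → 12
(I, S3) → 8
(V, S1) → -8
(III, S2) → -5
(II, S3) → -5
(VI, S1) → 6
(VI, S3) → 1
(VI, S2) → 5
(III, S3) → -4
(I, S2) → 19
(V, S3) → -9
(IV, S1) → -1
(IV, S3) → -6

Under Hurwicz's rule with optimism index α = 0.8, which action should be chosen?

I: 0.8·19 + 0.2·8 = 16.8
II: 0.8·15 + 0.2·(-8) = 10.4
III: 0.8·(-4) + 0.2·(-7) = -4.6
IV: 0.8·13 + 0.2·(-6) = 9.2
V: 0.8·7 + 0.2·(-9) = 3.8
VI: 0.8·6 + 0.2·1 = 5
Highest Hurwicz score = 16.8 → I.

I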